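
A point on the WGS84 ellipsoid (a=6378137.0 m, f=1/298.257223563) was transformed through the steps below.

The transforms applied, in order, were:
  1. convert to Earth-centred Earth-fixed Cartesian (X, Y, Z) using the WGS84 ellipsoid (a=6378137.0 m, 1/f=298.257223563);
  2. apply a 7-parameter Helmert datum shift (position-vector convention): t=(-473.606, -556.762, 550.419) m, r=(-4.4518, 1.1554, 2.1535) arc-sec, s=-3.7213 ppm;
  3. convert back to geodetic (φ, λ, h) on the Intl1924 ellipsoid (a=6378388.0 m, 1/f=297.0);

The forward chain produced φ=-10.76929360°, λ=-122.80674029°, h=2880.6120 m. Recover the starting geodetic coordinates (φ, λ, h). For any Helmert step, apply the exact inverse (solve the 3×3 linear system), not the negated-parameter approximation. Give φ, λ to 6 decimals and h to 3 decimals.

start: φ=-10.769294°, λ=-122.806740°, h=2880.612 m
→ ECEF (a=6378388.000, f=1/297.0): X=-3396921.4533, Y=-5269628.7683, Z=-1184497.6658
→ Helmert⁻¹: X=-3396508.8588, Y=-5269030.5733, Z=-1185185.2416
→ geod (Bowring, a=6378137.000): φ=-10.77632200°, λ=-122.80653300°, h=2543.4180 m

φ=-10.776322°, λ=-122.806533°, h=2543.418 m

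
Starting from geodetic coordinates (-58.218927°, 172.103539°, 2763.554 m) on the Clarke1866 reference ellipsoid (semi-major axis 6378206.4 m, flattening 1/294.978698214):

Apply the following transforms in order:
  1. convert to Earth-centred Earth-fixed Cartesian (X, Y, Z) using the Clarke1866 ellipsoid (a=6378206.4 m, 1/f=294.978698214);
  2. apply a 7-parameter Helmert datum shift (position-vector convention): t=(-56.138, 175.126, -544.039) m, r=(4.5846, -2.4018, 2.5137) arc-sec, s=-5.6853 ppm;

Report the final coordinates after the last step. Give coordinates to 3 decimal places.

start: φ=-58.218927°, λ=172.103539°, h=2763.554 m
→ ECEF (a=6378206.400, f=1/294.978698214): X=-3336998.4535, Y=462836.7163, Z=-5400769.5605
→ Helmert 7p (PV): X=-3336978.3725, Y=463088.5849, Z=-5401311.4638

X=-3336978.373 m, Y=463088.585 m, Z=-5401311.464 m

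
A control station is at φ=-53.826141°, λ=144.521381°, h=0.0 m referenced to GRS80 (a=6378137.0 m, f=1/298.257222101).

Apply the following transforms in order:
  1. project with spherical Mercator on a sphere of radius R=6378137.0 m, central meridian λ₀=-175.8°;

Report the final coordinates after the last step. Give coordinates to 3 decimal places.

E=-4417003.662 m, N=-7137297.999 m

start: φ=-53.826141°, λ=144.521381°, h=0.000 m
→ merc (R=6378137.0, λ₀=-175.8°): E=-4417003.6625, N=-7137297.9990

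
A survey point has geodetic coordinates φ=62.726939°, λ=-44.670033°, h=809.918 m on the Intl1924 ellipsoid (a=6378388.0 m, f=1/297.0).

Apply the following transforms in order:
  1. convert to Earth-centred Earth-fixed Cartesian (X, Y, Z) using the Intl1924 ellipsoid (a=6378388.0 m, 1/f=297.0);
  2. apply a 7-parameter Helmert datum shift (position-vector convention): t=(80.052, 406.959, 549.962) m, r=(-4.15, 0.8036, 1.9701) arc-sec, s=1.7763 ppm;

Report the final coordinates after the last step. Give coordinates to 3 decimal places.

start: φ=62.726939°, λ=-44.670033°, h=809.918 m
→ ECEF (a=6378388.000, f=1/297.0): X=2084390.9361, Y=-2060520.0858, Z=5646940.9427
→ Helmert 7p (PV): X=2084516.3716, Y=-2059983.2628, Z=5647534.2719

X=2084516.372 m, Y=-2059983.263 m, Z=5647534.272 m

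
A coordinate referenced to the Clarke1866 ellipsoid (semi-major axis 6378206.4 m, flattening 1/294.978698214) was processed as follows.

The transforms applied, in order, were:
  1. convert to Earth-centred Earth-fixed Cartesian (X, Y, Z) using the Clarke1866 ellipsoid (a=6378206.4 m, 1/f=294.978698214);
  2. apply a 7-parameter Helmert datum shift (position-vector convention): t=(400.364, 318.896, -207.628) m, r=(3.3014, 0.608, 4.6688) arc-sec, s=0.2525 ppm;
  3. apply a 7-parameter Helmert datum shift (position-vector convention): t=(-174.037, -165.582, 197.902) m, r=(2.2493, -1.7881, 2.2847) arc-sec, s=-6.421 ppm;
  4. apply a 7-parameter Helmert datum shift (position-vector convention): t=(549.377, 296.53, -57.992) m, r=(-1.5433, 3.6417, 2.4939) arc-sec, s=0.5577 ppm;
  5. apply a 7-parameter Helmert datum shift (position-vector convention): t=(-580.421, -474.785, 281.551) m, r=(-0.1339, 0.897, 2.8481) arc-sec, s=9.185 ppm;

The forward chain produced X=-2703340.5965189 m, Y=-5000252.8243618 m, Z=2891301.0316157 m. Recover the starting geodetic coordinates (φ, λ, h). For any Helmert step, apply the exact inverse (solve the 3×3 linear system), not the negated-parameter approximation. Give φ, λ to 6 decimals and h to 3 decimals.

φ=27.116237°, λ=-118.403408°, h=3518.311 m

start: X=-2703340.5965, Y=-5000252.8244, Z=2891301.0316 m
→ Helmert⁻¹: X=-2702816.9588, Y=-4999696.6731, Z=2890977.9273
→ Helmert⁻¹: X=-2703476.3228, Y=-4999979.3580, Z=2890949.1653
→ Helmert⁻¹: X=-2703349.9635, Y=-4999784.4118, Z=2890847.7824
→ Helmert⁻¹: X=-2703871.3416, Y=-4999994.5688, Z=2891126.7384
→ geod (Bowring, a=6378206.400): φ=27.11623700°, λ=-118.40340800°, h=3518.3110 m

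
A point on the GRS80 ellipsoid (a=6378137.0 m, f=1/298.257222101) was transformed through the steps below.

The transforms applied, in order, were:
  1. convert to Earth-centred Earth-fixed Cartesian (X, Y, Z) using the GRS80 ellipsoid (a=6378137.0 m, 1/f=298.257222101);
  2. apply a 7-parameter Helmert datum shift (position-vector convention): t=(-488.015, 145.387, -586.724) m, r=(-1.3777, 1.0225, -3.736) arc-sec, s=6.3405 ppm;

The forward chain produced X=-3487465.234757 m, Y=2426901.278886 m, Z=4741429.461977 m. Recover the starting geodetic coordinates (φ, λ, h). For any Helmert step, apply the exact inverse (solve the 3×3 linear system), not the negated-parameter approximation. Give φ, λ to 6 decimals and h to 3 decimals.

φ=48.334412°, λ=145.165648°, h=412.606 m

start: X=-3487465.2348, Y=2426901.2789, Z=4741429.4620 m
→ Helmert⁻¹: X=-3487022.5707, Y=2426645.6729, Z=4741985.0417
→ geod (Bowring, a=6378137.000): φ=48.33441200°, λ=145.16564800°, h=412.6060 m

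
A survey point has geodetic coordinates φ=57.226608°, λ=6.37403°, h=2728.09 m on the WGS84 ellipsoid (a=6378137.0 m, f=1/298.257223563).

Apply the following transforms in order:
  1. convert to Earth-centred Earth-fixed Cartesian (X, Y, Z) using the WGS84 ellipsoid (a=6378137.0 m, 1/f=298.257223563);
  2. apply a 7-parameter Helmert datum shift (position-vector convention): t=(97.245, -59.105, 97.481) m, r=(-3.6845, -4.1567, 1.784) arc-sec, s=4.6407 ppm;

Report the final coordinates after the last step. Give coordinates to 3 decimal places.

start: φ=57.226608°, λ=6.374030°, h=2728.090 m
→ ECEF (a=6378137.000, f=1/298.257223563): X=3440872.4958, Y=384376.5309, Z=5341896.2756
→ Helmert 7p (PV): X=3440874.7327, Y=384444.3927, Z=5342081.0222

X=3440874.733 m, Y=384444.393 m, Z=5342081.022 m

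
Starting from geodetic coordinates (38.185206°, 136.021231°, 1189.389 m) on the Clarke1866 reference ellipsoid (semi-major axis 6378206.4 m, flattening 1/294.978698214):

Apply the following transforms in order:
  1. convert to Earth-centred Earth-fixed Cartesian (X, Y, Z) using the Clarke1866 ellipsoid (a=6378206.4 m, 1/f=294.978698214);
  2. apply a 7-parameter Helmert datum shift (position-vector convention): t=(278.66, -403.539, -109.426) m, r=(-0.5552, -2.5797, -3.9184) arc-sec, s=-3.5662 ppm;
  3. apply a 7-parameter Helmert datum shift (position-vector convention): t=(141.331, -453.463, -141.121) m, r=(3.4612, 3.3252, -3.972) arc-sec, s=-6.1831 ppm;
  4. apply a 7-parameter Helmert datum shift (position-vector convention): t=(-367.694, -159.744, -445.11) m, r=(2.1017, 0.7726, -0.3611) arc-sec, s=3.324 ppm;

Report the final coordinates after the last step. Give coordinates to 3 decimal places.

start: φ=38.185206°, λ=136.021231°, h=1189.389 m
→ ECEF (a=6378206.400, f=1/294.978698214): X=-3612958.8828, Y=3486407.4870, Z=3922163.5493
→ Helmert 7p (PV): X=-3612650.1608, Y=3486070.7069, Z=3921985.5656
→ Helmert 7p (PV): X=-3612356.1362, Y=3485599.4448, Z=3921936.9310
→ Helmert 7p (PV): X=-3612715.0452, Y=3485417.6490, Z=3921553.9043

X=-3612715.045 m, Y=3485417.649 m, Z=3921553.904 m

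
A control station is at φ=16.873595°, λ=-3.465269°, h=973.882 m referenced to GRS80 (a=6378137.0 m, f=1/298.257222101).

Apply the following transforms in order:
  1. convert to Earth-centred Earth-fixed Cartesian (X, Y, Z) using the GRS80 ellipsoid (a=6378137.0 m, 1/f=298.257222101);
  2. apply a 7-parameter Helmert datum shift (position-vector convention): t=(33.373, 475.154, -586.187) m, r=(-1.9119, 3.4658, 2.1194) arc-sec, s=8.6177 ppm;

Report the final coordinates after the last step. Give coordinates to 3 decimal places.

start: φ=16.873595°, λ=-3.465269°, h=973.882 m
→ ECEF (a=6378137.000, f=1/298.257222101): X=6095031.4386, Y=-369079.7816, Z=1839733.7821
→ Helmert 7p (PV): X=6095152.0419, Y=-368528.1274, Z=1839064.4568

X=6095152.042 m, Y=-368528.127 m, Z=1839064.457 m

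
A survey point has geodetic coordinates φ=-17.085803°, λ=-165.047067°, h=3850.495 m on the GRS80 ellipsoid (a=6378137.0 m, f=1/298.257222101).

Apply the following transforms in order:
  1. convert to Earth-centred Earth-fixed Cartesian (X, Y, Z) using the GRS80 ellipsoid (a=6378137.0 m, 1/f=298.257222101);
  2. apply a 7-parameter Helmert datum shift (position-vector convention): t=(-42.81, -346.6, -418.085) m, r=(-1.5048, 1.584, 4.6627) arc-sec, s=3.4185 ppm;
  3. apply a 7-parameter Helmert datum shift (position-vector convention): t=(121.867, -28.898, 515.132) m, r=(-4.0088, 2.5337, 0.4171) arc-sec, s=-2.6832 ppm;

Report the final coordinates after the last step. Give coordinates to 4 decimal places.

X=-5895381.6865 m, Y=-1575065.3260 m, Z=-1862788.0205 m

start: φ=-17.085803°, λ=-165.047067°, h=3850.495 m
→ ECEF (a=6378137.000, f=1/298.257222101): X=-5895457.9890, Y=-1574493.6728, Z=-1863043.4881
→ Helmert 7p (PV): X=-5895499.6676, Y=-1574992.5167, Z=-1863411.1812
→ Helmert 7p (PV): X=-5895381.6865, Y=-1575065.3260, Z=-1862788.0205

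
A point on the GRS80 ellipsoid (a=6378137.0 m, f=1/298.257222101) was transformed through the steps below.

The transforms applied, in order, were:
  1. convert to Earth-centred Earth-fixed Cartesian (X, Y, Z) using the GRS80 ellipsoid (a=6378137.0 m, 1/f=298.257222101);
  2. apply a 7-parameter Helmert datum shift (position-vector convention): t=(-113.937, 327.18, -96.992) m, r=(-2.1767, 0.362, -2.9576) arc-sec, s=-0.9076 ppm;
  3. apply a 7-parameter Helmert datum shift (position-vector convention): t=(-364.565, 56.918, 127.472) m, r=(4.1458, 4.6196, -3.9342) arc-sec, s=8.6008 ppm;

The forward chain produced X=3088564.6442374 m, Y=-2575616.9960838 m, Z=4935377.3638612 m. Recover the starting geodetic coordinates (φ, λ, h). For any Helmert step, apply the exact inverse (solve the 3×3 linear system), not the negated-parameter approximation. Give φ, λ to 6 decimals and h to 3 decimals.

start: X=3088564.6442, Y=-2575616.9961, Z=4935377.3639 m
→ Helmert⁻¹: X=3088841.2321, Y=-2575493.6491, Z=4935328.3901
→ Helmert⁻¹: X=3088986.2454, Y=-2575830.9575, Z=4935408.1002
→ geod (Bowring, a=6378137.000): φ=51.01053000°, λ=-39.82391000°, h=1449.1250 m

φ=51.010530°, λ=-39.823910°, h=1449.125 m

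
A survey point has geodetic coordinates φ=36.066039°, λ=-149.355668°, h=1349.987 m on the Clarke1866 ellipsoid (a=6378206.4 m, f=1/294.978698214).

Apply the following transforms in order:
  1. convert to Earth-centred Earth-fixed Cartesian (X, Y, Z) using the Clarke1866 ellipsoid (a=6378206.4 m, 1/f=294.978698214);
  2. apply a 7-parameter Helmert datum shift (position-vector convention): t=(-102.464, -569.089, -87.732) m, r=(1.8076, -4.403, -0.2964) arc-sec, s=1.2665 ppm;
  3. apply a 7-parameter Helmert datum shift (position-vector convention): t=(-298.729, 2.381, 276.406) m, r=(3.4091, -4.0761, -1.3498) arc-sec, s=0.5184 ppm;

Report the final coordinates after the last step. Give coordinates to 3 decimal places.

start: φ=36.066039°, λ=-149.355668°, h=1349.987 m
→ ECEF (a=6378206.400, f=1/294.978698214): X=-4441892.1543, Y=-2631568.7396, Z=3734721.7265
→ Helmert 7p (PV): X=-4442083.7483, Y=-2632167.5078, Z=3734520.8445
→ Helmert 7p (PV): X=-4442475.8047, Y=-2632199.1456, Z=3734667.9003

X=-4442475.805 m, Y=-2632199.146 m, Z=3734667.900 m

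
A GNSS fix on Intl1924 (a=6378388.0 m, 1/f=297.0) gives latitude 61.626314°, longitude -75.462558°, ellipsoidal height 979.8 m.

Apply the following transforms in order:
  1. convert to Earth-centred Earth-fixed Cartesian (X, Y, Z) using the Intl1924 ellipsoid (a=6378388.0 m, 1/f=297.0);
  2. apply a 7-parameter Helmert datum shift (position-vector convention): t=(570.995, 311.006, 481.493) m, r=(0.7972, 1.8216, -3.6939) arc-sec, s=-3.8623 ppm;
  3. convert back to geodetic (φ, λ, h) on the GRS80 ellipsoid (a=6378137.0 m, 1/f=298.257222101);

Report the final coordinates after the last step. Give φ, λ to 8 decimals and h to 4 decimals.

φ=61.62858508°, λ=-75.45089465°, h=1484.1698 m

start: φ=61.626314°, λ=-75.462558°, h=979.800 m
→ ECEF (a=6378388.000, f=1/297.0): X=762958.6044, Y=-2942208.9408, Z=5589828.9230
→ Helmert 7p (PV): X=763523.3278, Y=-2941921.8388, Z=5590270.7170
→ geod (Bowring, a=6378137.000): φ=61.62858508°, λ=-75.45089465°, h=1484.1698 m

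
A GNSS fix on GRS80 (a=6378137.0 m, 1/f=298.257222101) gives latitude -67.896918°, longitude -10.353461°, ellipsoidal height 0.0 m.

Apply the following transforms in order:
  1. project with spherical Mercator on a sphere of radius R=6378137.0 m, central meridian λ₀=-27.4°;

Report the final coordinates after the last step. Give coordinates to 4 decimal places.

start: φ=-67.896918°, λ=-10.353461°, h=0.000 m
→ merc (R=6378137.0, λ₀=-27.4°): E=1897612.0413, N=-10416433.0678

E=1897612.0413 m, N=-10416433.0678 m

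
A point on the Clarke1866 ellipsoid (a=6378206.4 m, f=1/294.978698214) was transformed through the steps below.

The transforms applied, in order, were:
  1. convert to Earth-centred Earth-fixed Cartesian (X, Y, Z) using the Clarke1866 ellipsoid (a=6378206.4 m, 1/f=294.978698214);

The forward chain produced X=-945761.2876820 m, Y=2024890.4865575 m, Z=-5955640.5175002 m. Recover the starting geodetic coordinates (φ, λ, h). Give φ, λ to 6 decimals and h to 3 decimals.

φ=-69.558894°, λ=115.035767°, h=1914.681 m

start: X=-945761.2877, Y=2024890.4866, Z=-5955640.5175 m
→ geod (Bowring, a=6378206.400): φ=-69.55889400°, λ=115.03576700°, h=1914.6810 m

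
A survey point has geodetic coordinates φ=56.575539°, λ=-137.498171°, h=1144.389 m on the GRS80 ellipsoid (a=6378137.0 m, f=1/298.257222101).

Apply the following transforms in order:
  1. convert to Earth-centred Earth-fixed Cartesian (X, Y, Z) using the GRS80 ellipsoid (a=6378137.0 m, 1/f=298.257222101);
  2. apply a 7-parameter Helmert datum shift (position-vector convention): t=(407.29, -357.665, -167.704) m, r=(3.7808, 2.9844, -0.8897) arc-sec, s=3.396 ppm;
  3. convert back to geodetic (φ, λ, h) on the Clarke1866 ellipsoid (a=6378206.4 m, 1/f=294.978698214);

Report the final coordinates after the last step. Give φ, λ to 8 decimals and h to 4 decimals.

start: φ=56.575539°, λ=-137.498171°, h=1144.389 m
→ ECEF (a=6378137.000, f=1/298.257222101): X=-2596736.6495, Y=-2379623.2426, Z=5300965.5489
→ Helmert 7p (PV): X=-2596271.7435, Y=-2380074.9542, Z=5300809.8005
→ geod (Bowring, a=6378206.400): φ=56.57701658°, λ=-137.48764399°, h=1089.8940 m

φ=56.57701658°, λ=-137.48764399°, h=1089.8940 m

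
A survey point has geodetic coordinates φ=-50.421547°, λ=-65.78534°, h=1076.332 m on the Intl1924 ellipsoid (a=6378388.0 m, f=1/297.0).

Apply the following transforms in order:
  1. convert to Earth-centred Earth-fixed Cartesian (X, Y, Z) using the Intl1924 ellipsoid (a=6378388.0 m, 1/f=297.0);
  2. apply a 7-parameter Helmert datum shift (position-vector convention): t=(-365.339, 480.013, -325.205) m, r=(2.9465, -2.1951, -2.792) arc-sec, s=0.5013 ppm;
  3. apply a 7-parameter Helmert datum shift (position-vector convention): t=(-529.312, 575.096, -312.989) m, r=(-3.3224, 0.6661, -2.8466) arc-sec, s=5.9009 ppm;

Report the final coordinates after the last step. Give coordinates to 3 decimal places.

start: φ=-50.421547°, λ=-65.785340°, h=1076.332 m
→ ECEF (a=6378388.000, f=1/297.0): X=1670449.7478, Y=-3714377.1544, Z=-4893720.9876
→ Helmert 7p (PV): X=1670087.0481, Y=-3713851.7076, Z=-4894083.9287
→ Helmert 7p (PV): X=1669500.5322, Y=-3713400.4068, Z=-4894371.3695

X=1669500.532 m, Y=-3713400.407 m, Z=-4894371.369 m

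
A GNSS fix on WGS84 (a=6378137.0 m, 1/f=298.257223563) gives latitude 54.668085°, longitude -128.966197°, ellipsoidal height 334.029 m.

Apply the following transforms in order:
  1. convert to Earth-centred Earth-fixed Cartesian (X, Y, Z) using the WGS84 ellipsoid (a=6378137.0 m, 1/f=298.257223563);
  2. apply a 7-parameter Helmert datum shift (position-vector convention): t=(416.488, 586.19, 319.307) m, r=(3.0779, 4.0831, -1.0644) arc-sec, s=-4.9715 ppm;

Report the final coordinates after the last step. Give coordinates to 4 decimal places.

X=-2324381.1910 m, Y=-2873939.3044 m, Z=5180672.1252 m

start: φ=54.668085°, λ=-128.966197°, h=334.029 m
→ ECEF (a=6378137.000, f=1/298.257223563): X=-2324896.9512, Y=-2874474.4805, Z=5180375.4432
→ Helmert 7p (PV): X=-2324381.1910, Y=-2873939.3044, Z=5180672.1252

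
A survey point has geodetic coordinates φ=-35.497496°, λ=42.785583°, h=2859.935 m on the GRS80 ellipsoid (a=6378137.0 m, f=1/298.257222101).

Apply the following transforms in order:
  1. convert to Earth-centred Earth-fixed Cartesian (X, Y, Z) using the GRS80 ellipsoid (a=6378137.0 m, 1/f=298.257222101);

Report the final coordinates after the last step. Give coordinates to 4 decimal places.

start: φ=-35.497496°, λ=42.785583°, h=2859.935 m
→ ECEF (a=6378137.000, f=1/298.257222101): X=3816945.3729, Y=3532746.5812, Z=-3684602.4698

X=3816945.3729 m, Y=3532746.5812 m, Z=-3684602.4698 m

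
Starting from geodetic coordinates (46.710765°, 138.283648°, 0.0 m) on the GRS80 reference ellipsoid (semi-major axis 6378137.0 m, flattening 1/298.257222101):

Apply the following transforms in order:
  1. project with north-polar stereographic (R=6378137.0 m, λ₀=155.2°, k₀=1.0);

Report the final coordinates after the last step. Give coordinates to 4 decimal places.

E=-1472934.3293 m, N=-4843028.0634 m

start: φ=46.710765°, λ=138.283648°, h=0.000 m
→ stereo (R=6378137.0, λ₀=155.2°): E=-1472934.3293, N=-4843028.0634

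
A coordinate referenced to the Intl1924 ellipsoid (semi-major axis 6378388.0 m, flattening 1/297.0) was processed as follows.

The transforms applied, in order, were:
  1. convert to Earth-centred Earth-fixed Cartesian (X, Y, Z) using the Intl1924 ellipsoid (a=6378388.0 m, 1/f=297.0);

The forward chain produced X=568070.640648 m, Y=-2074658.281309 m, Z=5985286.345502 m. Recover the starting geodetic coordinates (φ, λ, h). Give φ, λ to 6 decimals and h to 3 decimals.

φ=70.354969°, λ=-74.686939°, h=718.286 m

start: X=568070.6406, Y=-2074658.2813, Z=5985286.3455 m
→ geod (Bowring, a=6378388.000): φ=70.35496900°, λ=-74.68693900°, h=718.2860 m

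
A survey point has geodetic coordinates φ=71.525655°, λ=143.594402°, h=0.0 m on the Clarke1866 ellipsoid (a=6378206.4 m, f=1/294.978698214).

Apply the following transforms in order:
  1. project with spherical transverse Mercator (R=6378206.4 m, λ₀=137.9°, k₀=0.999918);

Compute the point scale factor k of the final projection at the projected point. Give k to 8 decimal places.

1.00041261

start: φ=71.525655°, λ=143.594402°, h=0.000 m
→ into tm (λ₀=137.9°): φ=71.52565500°, λ−λ₀=5.69440200°
scale k = 1.00041261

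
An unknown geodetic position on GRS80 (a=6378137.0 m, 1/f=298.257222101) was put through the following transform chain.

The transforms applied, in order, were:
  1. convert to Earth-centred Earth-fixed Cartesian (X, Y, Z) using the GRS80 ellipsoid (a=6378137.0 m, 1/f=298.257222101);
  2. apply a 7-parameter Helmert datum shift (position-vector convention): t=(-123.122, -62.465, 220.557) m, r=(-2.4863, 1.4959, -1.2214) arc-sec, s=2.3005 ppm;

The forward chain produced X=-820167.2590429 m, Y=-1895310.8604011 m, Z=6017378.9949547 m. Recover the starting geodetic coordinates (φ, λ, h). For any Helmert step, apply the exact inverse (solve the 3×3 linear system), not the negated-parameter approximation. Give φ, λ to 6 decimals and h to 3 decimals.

φ=71.175099°, λ=-113.397348°, h=2643.109 m

start: X=-820167.2590, Y=-1895310.8604, Z=6017378.9950 m
→ Helmert⁻¹: X=-820074.6655, Y=-1895321.4213, Z=6017115.8020
→ geod (Bowring, a=6378137.000): φ=71.17509900°, λ=-113.39734800°, h=2643.1090 m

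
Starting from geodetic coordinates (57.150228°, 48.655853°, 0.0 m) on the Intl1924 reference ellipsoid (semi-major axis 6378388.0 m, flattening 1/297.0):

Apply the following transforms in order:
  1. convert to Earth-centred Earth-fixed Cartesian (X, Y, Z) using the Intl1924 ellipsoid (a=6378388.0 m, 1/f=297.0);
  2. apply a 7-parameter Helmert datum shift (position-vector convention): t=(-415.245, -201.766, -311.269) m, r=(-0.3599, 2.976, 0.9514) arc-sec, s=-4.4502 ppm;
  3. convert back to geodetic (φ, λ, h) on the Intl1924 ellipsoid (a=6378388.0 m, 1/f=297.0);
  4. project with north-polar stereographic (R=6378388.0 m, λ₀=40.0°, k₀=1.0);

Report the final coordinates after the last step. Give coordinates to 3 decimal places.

E=566092.232 m, N=-3717560.652 m

start: φ=57.150228°, λ=48.655853°, h=0.000 m
→ ECEF (a=6378388.000, f=1/297.0): X=2290970.8326, Y=2603708.5653, Z=5335104.7862
→ Helmert 7p (PV): X=2290610.3575, Y=2603515.0882, Z=5334732.1778
→ geod (Bowring, a=6378388.000): φ=57.15130519°, λ=48.65821277°, h=-520.9822 m
→ stereo (R=6378388.0, λ₀=40.0°): E=566092.2318, N=-3717560.6518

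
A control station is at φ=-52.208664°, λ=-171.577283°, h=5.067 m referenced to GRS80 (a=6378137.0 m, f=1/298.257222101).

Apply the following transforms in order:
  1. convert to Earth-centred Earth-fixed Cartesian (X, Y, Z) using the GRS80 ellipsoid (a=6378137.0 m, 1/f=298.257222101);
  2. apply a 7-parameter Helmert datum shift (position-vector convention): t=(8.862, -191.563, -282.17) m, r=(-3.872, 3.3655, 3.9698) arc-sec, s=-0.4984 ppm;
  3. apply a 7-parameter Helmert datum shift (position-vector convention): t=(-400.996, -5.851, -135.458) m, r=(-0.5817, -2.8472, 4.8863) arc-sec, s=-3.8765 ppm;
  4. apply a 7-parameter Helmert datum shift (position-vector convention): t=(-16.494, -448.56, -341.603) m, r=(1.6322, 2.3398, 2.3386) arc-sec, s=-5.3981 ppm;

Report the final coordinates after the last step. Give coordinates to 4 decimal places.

X=-3874807.1726 m, Y=-574610.3332 m, Z=-5017717.0342 m

start: φ=-52.208664°, λ=-171.577283°, h=5.067 m
→ ECEF (a=6378137.000, f=1/298.257222101): X=-3874398.0411, Y=-573691.0617, Z=-5017068.3713
→ Helmert 7p (PV): X=-3874458.0672, Y=-574051.0862, Z=-5017274.0553
→ Helmert 7p (PV): X=-3874761.1887, Y=-574160.6448, Z=-5017441.9262
→ Helmert 7p (PV): X=-3874807.1726, Y=-574610.3332, Z=-5017717.0342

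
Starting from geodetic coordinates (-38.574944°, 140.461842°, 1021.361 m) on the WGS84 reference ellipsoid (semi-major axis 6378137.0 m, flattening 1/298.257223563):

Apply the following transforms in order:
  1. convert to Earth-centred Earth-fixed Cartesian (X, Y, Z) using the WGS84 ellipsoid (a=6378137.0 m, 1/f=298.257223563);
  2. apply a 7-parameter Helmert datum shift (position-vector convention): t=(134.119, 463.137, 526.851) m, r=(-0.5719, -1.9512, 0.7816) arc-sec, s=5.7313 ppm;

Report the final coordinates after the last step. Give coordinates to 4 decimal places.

X=-3850996.1848 m, Y=3179395.3629 m, Z=-3955714.6701 m

start: φ=-38.574944°, λ=140.461842°, h=1021.361 m
→ ECEF (a=6378137.000, f=1/298.257223563): X=-3851133.6102, Y=3178939.5687, Z=-3956173.6023
→ Helmert 7p (PV): X=-3850996.1848, Y=3179395.3629, Z=-3955714.6701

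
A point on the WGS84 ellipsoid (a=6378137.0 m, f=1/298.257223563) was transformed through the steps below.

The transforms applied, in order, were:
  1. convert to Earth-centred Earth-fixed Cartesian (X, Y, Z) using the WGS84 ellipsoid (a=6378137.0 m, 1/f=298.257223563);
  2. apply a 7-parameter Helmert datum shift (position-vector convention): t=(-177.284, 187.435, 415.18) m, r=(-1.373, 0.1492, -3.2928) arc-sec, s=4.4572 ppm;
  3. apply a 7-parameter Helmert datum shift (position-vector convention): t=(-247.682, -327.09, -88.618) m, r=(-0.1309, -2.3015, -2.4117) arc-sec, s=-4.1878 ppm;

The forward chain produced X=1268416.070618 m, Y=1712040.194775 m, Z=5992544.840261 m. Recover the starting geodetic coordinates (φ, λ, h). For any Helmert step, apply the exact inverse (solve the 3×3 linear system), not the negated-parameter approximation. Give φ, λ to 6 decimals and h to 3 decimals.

φ=70.543635°, λ=53.458588°, h=745.339 m

start: X=1268416.0706, Y=1712040.1948, Z=5992544.8403 m
→ Helmert⁻¹: X=1268715.9098, Y=1712385.4869, Z=5992645.4847
→ Helmert⁻¹: X=1268855.8707, Y=1712170.7892, Z=5992215.9111
→ geod (Bowring, a=6378137.000): φ=70.54363500°, λ=53.45858800°, h=745.3390 m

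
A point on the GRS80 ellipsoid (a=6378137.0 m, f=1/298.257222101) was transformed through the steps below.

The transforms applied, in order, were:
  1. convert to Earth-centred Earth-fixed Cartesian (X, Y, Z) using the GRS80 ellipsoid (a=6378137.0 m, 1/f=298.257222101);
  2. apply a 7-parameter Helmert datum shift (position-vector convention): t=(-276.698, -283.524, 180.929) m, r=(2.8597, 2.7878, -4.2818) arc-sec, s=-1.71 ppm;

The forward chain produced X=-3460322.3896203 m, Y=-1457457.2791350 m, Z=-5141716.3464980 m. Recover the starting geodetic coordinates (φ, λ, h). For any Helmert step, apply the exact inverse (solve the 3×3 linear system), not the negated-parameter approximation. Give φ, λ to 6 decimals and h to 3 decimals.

φ=-54.048301°, λ=-157.159348°, h=2508.423 m

start: X=-3460322.3896, Y=-1457457.2791, Z=-5141716.3465 m
→ Helmert⁻¹: X=-3459951.8597, Y=-1457319.3601, Z=-5141932.6270
→ geod (Bowring, a=6378137.000): φ=-54.04830100°, λ=-157.15934800°, h=2508.4230 m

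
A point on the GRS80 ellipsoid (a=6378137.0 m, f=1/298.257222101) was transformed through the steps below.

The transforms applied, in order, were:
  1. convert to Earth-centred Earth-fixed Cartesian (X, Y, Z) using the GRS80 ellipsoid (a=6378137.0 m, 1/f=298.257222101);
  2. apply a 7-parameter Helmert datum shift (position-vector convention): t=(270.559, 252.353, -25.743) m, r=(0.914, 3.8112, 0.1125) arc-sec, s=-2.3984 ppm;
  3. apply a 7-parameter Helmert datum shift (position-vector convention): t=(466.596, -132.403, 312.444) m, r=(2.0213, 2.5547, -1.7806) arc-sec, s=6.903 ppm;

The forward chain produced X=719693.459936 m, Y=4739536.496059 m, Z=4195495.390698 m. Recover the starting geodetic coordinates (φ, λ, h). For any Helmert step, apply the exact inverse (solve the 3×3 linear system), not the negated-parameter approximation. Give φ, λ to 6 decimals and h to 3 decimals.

φ=41.381403°, λ=81.376255°, h=1280.198 m

start: X=719693.4599, Y=4739536.4961, Z=4195495.3907 m
→ Helmert⁻¹: X=719129.0246, Y=4739683.4995, Z=4195116.4476
→ Helmert⁻¹: X=718785.2601, Y=4739460.7111, Z=4195144.5320
→ geod (Bowring, a=6378137.000): φ=41.38140300°, λ=81.37625500°, h=1280.1980 m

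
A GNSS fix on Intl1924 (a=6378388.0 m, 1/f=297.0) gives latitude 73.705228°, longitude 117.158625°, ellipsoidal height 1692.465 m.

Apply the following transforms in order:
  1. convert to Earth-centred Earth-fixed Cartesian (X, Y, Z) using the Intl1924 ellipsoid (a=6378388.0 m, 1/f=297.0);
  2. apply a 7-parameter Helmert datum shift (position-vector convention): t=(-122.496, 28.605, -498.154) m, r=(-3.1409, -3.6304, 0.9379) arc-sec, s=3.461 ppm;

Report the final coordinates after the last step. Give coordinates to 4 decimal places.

X=-819890.4876 m, Y=1597827.5489 m, Z=6101044.3146 m

start: φ=73.705228°, λ=117.158625°, h=1692.465 m
→ ECEF (a=6378388.000, f=1/297.0): X=-819650.4979, Y=1597704.2294, Z=6101560.1067
→ Helmert 7p (PV): X=-819890.4876, Y=1597827.5489, Z=6101044.3146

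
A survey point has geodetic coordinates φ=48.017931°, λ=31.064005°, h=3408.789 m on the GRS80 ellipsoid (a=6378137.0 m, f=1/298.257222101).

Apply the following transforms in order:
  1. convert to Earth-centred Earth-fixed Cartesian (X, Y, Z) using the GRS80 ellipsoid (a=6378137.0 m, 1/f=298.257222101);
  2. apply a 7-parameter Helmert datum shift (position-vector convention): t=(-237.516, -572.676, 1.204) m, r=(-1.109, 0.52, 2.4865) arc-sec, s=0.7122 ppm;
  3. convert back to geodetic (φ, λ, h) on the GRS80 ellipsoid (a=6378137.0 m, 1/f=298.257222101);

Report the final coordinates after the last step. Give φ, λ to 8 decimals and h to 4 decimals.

start: φ=48.017931°, λ=31.064005°, h=3408.789 m
→ ECEF (a=6378137.000, f=1/298.257222101): X=3663226.9706, Y=2206662.1672, Z=4720744.1194
→ Helmert 7p (PV): X=3662977.3637, Y=2206160.6041, Z=4720727.5861
→ geod (Bowring, a=6378137.000): φ=48.02098961°, λ=31.05997399°, h=3080.3836 m

φ=48.02098961°, λ=31.05997399°, h=3080.3836 m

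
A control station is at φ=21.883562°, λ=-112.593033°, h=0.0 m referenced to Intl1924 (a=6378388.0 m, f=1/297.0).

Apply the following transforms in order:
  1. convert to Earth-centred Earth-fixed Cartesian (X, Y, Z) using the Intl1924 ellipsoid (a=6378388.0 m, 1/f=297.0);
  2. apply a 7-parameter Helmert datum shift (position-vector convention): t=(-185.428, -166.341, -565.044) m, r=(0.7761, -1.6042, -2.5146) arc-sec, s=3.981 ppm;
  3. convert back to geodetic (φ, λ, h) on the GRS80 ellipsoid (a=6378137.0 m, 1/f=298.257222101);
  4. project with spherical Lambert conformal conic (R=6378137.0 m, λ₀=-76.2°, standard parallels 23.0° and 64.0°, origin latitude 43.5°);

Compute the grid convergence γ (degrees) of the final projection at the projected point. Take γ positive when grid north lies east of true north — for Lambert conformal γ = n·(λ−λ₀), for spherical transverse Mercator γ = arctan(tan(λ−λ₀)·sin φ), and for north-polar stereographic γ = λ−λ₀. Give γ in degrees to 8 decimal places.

-25.63484252

start: φ=21.883562°, λ=-112.593033°, h=0.000 m
→ ECEF (a=6378388.000, f=1/297.0): X=-2274958.3198, Y=-5467110.0153, Z=2362484.0328
→ Helmert 7p (PV): X=-2275237.8289, Y=-5467279.2757, Z=2361890.1297
→ geod (Bowring, a=6378137.000): φ=21.87712827°, λ=-112.59490066°, h=261.6815 m
→ into lcc (λ₀=-76.2°): φ=21.87712827°, λ−λ₀=-36.39490066°
convergence γ = -25.63484252°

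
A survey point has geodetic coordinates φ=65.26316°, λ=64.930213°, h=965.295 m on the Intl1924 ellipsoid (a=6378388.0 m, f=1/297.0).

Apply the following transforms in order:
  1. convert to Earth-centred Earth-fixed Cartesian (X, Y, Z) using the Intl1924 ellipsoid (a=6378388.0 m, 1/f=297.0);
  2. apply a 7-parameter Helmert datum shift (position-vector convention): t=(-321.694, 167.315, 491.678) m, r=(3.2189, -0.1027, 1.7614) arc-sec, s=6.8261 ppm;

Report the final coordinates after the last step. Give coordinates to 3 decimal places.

start: φ=65.263160°, λ=64.930213°, h=965.295 m
→ ECEF (a=6378388.000, f=1/297.0): X=1134252.1858, Y=2424696.7265, Z=5771055.8850
→ Helmert 7p (PV): X=1133914.6550, Y=2424800.2169, Z=5771625.3608

X=1133914.655 m, Y=2424800.217 m, Z=5771625.361 m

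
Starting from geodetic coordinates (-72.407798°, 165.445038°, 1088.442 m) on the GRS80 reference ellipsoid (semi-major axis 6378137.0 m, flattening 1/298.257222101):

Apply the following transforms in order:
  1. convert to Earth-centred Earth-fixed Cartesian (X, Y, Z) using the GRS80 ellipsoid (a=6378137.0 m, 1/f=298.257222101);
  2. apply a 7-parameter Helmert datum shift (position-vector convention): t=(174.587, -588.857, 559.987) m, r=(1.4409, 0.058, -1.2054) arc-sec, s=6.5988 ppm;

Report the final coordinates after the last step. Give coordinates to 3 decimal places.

X=-1871718.498 m, Y=485485.390 m, Z=-6058107.751 m

start: φ=-72.407798°, λ=165.445038°, h=1088.442 m
→ ECEF (a=6378137.000, f=1/298.257222101): X=-1871881.8691, Y=486017.7769, Z=-6058631.6797
→ Helmert 7p (PV): X=-1871718.4976, Y=485485.3902, Z=-6058107.7508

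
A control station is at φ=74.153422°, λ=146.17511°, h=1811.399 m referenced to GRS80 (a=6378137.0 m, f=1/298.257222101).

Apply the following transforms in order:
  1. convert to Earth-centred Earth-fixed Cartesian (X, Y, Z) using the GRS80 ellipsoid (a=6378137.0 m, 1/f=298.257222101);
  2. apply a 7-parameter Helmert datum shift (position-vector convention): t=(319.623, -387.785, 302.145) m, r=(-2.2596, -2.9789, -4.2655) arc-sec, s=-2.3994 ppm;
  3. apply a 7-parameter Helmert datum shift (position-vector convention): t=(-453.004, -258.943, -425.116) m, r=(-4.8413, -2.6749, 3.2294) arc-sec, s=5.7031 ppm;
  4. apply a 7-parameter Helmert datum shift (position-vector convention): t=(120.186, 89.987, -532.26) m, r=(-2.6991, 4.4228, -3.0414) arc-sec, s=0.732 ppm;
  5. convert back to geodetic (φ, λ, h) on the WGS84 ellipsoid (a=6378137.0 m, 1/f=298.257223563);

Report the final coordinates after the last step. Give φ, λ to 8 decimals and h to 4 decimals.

φ=74.15260558°, λ=146.18213474°, h=1124.7811 m

start: φ=74.153422°, λ=146.175110°, h=1811.399 m
→ ECEF (a=6378137.000, f=1/298.257222101): X=-1451759.4699, Y=972781.8179, Z=6115379.0331
→ Helmert 7p (PV): X=-1451504.5655, Y=972488.7137, Z=6115634.8818
→ Helmert 7p (PV): X=-1452060.3832, Y=972356.1338, Z=6115202.9946
→ Helmert 7p (PV): X=-1451795.7983, Y=972548.2646, Z=6114693.6226
→ geod (Bowring, a=6378137.000): φ=74.15260558°, λ=146.18213474°, h=1124.7811 m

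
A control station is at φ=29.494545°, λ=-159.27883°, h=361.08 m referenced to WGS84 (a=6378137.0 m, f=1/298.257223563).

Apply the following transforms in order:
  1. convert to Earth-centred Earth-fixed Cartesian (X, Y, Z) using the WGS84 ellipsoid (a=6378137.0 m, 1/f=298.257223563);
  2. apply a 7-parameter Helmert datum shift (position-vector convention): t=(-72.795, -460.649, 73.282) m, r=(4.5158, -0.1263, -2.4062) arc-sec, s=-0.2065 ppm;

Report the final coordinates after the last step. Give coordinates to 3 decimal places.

start: φ=29.494545°, λ=-159.278830°, h=361.080 m
→ ECEF (a=6378137.000, f=1/298.257223563): X=-5196947.9749, Y=-1965957.6792, Z=3121906.2288
→ Helmert 7p (PV): X=-5197044.5424, Y=-1966425.6454, Z=3121932.6428

X=-5197044.542 m, Y=-1966425.645 m, Z=3121932.643 m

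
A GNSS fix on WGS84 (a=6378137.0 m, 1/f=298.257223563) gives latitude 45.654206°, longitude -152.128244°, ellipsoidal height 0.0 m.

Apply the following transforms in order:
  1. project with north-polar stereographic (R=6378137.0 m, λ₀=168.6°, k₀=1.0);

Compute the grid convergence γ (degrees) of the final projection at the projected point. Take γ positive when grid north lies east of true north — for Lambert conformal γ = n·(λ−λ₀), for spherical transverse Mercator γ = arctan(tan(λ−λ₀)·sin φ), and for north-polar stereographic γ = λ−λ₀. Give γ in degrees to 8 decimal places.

39.27175600

start: φ=45.654206°, λ=-152.128244°, h=0.000 m
→ into stereo (λ₀=168.6°): φ=45.65420600°, λ−λ₀=39.27175600°
convergence γ = 39.27175600°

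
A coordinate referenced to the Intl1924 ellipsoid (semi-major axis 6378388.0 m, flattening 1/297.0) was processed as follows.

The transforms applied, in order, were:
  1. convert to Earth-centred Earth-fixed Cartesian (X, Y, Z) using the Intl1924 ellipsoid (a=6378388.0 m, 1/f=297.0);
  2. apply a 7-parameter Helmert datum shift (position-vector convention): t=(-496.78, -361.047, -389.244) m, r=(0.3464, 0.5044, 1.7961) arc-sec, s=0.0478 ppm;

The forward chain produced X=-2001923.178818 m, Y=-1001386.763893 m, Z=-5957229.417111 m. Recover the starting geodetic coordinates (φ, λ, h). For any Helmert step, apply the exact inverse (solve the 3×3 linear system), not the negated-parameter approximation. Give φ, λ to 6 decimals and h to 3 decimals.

φ=-69.537255°, λ=-153.427895°, h=3752.765 m

start: X=-2001923.1788, Y=-1001386.7639, Z=-5957229.4171 m
→ Helmert⁻¹: X=-2001420.4529, Y=-1001018.2451, Z=-5956843.1015
→ geod (Bowring, a=6378388.000): φ=-69.53725500°, λ=-153.42789500°, h=3752.7650 m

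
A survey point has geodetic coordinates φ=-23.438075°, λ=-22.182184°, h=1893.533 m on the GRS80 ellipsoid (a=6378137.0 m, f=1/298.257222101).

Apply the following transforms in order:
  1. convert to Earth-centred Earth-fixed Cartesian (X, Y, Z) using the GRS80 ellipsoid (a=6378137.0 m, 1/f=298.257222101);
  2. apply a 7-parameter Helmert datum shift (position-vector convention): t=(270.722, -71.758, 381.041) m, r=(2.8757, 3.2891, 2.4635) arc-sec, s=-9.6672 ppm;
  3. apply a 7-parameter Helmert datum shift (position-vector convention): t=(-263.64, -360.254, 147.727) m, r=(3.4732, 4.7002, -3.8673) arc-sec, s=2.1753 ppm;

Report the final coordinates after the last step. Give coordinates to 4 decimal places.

X=5423105.2533 m, Y=-2211595.7470 m, Z=-2521788.8343 m

start: φ=-23.438075°, λ=-22.182184°, h=1893.533 m
→ ECEF (a=6378137.000, f=1/298.257222101): X=5423251.5305, Y=-2211221.0117, Z=-2522058.3728
→ Helmert 7p (PV): X=5423456.0177, Y=-2211171.4604, Z=-2521770.2570
→ Helmert 7p (PV): X=5423105.2533, Y=-2211595.7470, Z=-2521788.8343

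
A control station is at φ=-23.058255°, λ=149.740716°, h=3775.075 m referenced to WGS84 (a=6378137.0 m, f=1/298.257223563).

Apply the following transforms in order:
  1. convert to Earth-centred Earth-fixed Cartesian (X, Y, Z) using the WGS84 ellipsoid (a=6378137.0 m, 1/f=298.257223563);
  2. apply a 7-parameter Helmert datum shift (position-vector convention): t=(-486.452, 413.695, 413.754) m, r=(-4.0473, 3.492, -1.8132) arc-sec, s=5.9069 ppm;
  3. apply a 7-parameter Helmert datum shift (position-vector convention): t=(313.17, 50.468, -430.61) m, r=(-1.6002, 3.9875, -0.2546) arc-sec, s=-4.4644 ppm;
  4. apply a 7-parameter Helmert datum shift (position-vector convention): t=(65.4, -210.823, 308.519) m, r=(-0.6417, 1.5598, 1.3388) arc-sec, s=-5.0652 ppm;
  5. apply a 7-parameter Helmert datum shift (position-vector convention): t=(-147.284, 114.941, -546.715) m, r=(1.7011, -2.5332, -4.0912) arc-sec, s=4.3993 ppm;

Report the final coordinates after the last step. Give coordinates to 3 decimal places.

start: φ=-23.058255°, λ=149.740716°, h=3775.075 m
→ ECEF (a=6378137.000, f=1/298.257223563): X=-5074604.3037, Y=2960523.7915, Z=-2484135.1790
→ Helmert 7p (PV): X=-5075136.7617, Y=2960950.8397, Z=-2483708.2779
→ Helmert 7p (PV): X=-5074845.2942, Y=2960975.0847, Z=-2484052.6587
→ Helmert 7p (PV): X=-5074792.1924, Y=2960708.5967, Z=-2483702.3928
→ Helmert 7p (PV): X=-5074872.5737, Y=2960957.7038, Z=-2484297.9421

X=-5074872.574 m, Y=2960957.704 m, Z=-2484297.942 m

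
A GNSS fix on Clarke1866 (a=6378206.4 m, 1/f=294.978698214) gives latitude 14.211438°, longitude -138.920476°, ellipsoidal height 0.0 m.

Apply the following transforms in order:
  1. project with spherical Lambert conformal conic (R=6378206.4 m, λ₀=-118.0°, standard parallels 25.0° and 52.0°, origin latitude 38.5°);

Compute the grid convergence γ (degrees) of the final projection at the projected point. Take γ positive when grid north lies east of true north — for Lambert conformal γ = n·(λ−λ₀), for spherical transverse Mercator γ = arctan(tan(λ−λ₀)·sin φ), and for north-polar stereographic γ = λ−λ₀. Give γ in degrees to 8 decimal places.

start: φ=14.211438°, λ=-138.920476°, h=0.000 m
→ into lcc (λ₀=-118.0°): φ=14.21143800°, λ−λ₀=-20.92047600°
convergence γ = -13.14764260°

-13.14764260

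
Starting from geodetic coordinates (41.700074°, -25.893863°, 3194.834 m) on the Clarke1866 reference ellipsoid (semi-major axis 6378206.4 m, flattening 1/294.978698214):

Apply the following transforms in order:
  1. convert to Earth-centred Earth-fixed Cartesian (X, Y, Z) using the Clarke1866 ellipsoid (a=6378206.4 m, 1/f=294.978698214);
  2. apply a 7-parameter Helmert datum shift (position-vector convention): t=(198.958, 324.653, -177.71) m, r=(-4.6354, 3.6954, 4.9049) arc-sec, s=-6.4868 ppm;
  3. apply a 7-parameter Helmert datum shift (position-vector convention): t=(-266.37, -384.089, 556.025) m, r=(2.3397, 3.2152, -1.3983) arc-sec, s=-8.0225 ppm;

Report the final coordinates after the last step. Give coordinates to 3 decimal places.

X=4292726.844 m, Y=-2083754.295 m, Z=4222910.902 m

start: φ=41.700074°, λ=-25.893863°, h=3194.834 m
→ ECEF (a=6378206.400, f=1/294.978698214): X=4292679.6409, Y=-2083845.0655, Z=4222714.4781
→ Helmert 7p (PV): X=4292975.9587, Y=-2083309.9207, Z=4222479.3000
→ Helmert 7p (PV): X=4292726.8437, Y=-2083754.2948, Z=4222910.9017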